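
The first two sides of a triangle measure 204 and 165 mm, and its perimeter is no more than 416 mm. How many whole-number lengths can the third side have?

8

Triangle inequality: 39 < x < 369. Perimeter ≤ 416 gives x ≤ 416 − 204 − 165 = 47.
So 39 < x ≤ 47; integers 40 through 47: 8 values.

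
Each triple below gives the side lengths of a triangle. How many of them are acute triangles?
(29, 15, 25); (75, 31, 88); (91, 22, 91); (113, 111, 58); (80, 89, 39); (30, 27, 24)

4

(29,15,25): 15²+25² = 850 > 841 = 29² → acute
(75,31,88): 31²+75² = 6586 < 7744 = 88² → obtuse
(91,22,91): 22²+91² = 8765 > 8281 = 91² → acute
(113,111,58): 58²+111² = 15685 > 12769 = 113² → acute
(80,89,39): 39²+80² = 7921 = 89² → right
(30,27,24): 24²+27² = 1305 > 900 = 30² → acute
4 of the 6 are acute.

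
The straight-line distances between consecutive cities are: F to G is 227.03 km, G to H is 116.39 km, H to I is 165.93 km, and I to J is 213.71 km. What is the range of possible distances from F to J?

The maximum is all hops collinear in one direction: 227.03 + 116.39 + 165.93 + 213.71 = 723.06.
The longest hop is 227.03; the others sum to 496.03. Since 227.03 ≤ 496.03, the path can fold back on itself completely, so the minimum distance is 0.

0 ≤ FJ ≤ 723.06 km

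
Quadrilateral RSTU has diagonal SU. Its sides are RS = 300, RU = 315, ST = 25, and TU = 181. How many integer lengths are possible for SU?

49

From triangle RSU: 15 < SU < 615.
From triangle TSU: 156 < SU < 206.
Intersection: 156 < SU < 206, so integers 157 through 205: 49 values.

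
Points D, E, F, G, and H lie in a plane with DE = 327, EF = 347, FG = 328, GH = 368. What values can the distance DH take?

0 ≤ DH ≤ 1370

The maximum is all hops collinear in one direction: 327 + 347 + 328 + 368 = 1370.
The longest hop is 368; the others sum to 1002. Since 368 ≤ 1002, the path can fold back on itself completely, so the minimum distance is 0.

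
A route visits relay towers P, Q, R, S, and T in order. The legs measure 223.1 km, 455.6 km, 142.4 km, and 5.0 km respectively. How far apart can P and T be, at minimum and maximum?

The maximum is all hops collinear in one direction: 223.1 + 455.6 + 142.4 + 5.0 = 826.1.
The longest hop is 455.6; the others sum to 370.5. Folding the others back against it leaves at least 455.6 − 370.5 = 85.1.

85.1 ≤ PT ≤ 826.1 km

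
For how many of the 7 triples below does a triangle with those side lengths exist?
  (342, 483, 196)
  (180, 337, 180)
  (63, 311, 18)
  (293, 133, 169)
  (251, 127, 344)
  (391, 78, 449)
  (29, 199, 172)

(196,342,483): 196+342 > 483 → valid
(180,180,337): 180+180 > 337 → valid
(18,63,311): 18+63 ≤ 311 → not valid
(133,169,293): 133+169 > 293 → valid
(127,251,344): 127+251 > 344 → valid
(78,391,449): 78+391 > 449 → valid
(29,172,199): 29+172 > 199 → valid
6 of the 7 triples form a triangle.

6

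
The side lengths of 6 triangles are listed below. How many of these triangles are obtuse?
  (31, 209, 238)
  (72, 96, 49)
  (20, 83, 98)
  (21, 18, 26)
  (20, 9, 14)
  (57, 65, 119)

5

(31,209,238): 31²+209² = 44642 < 56644 = 238² → obtuse
(72,96,49): 49²+72² = 7585 < 9216 = 96² → obtuse
(20,83,98): 20²+83² = 7289 < 9604 = 98² → obtuse
(21,18,26): 18²+21² = 765 > 676 = 26² → acute
(20,9,14): 9²+14² = 277 < 400 = 20² → obtuse
(57,65,119): 57²+65² = 7474 < 14161 = 119² → obtuse
5 of the 6 are obtuse.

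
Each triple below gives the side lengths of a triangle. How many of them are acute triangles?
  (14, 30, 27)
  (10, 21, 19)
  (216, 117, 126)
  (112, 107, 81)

(14,30,27): 14²+27² = 925 > 900 = 30² → acute
(10,21,19): 10²+19² = 461 > 441 = 21² → acute
(216,117,126): 117²+126² = 29565 < 46656 = 216² → obtuse
(112,107,81): 81²+107² = 18010 > 12544 = 112² → acute
3 of the 4 are acute.

3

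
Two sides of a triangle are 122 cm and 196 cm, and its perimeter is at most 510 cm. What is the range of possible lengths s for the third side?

74 < s ≤ 192

Triangle inequality alone gives 74 < s < 318.
The perimeter condition gives s ≤ 510 − 122 − 196 = 192.
Intersecting the two: 74 < s ≤ 192.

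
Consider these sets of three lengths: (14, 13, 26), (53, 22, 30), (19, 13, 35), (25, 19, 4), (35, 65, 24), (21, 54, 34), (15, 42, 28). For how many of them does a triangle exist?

3

(13,14,26): 13+14 > 26 → valid
(22,30,53): 22+30 ≤ 53 → not valid
(13,19,35): 13+19 ≤ 35 → not valid
(4,19,25): 4+19 ≤ 25 → not valid
(24,35,65): 24+35 ≤ 65 → not valid
(21,34,54): 21+34 > 54 → valid
(15,28,42): 15+28 > 42 → valid
3 of the 7 triples form a triangle.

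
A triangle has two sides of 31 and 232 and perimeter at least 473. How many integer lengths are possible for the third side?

Triangle inequality: 201 < x < 263. Perimeter ≥ 473 gives x ≥ 473 − 31 − 232 = 210.
So 210 ≤ x < 263; integers 210 through 262: 53 values.

53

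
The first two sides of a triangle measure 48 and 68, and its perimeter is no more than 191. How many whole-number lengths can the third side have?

Triangle inequality: 20 < x < 116. Perimeter ≤ 191 gives x ≤ 191 − 48 − 68 = 75.
So 20 < x ≤ 75; integers 21 through 75: 55 values.

55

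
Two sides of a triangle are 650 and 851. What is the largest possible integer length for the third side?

The third side must be strictly less than 650 + 851 = 1501.
The largest integer below 1501 is 1500.

1500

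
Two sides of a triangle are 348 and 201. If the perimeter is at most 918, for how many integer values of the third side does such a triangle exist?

222

Triangle inequality: 147 < x < 549. Perimeter ≤ 918 gives x ≤ 918 − 348 − 201 = 369.
So 147 < x ≤ 369; integers 148 through 369: 222 values.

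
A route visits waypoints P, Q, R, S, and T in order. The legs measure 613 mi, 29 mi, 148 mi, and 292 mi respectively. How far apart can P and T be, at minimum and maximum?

The maximum is all hops collinear in one direction: 613 + 29 + 148 + 292 = 1082.
The longest hop is 613; the others sum to 469. Folding the others back against it leaves at least 613 − 469 = 144.

144 ≤ PT ≤ 1082 mi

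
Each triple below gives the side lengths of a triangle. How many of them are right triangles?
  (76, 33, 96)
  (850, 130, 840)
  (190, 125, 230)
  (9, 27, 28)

(76,33,96): 33²+76² = 6865 < 9216 = 96² → obtuse
(850,130,840): 130²+840² = 722500 = 850² → right
(190,125,230): 125²+190² = 51725 < 52900 = 230² → obtuse
(9,27,28): 9²+27² = 810 > 784 = 28² → acute
1 of the 4 is right.

1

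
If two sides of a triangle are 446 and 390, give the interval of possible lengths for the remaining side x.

By the triangle inequality, x must be less than 446 + 390 = 836 and greater than |446 − 390| = 56.

56 < x < 836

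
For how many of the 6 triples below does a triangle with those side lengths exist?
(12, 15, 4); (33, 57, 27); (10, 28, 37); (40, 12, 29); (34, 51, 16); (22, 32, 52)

(4,12,15): 4+12 > 15 → valid
(27,33,57): 27+33 > 57 → valid
(10,28,37): 10+28 > 37 → valid
(12,29,40): 12+29 > 40 → valid
(16,34,51): 16+34 ≤ 51 → not valid
(22,32,52): 22+32 > 52 → valid
5 of the 6 triples form a triangle.

5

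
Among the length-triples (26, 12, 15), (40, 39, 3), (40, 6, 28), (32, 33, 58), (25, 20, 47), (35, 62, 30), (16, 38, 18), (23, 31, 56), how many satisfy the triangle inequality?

(12,15,26): 12+15 > 26 → valid
(3,39,40): 3+39 > 40 → valid
(6,28,40): 6+28 ≤ 40 → not valid
(32,33,58): 32+33 > 58 → valid
(20,25,47): 20+25 ≤ 47 → not valid
(30,35,62): 30+35 > 62 → valid
(16,18,38): 16+18 ≤ 38 → not valid
(23,31,56): 23+31 ≤ 56 → not valid
4 of the 8 triples form a triangle.

4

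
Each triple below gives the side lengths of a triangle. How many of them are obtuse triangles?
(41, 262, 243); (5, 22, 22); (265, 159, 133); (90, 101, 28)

3

(41,262,243): 41²+243² = 60730 < 68644 = 262² → obtuse
(5,22,22): 5²+22² = 509 > 484 = 22² → acute
(265,159,133): 133²+159² = 42970 < 70225 = 265² → obtuse
(90,101,28): 28²+90² = 8884 < 10201 = 101² → obtuse
3 of the 4 are obtuse.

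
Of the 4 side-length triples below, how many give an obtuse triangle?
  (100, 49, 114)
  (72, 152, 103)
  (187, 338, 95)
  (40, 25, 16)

(100,49,114): 49²+100² = 12401 < 12996 = 114² → obtuse
(72,152,103): 72²+103² = 15793 < 23104 = 152² → obtuse
(187,338,95): 95+187 ≤ 338, not a triangle
(40,25,16): 16²+25² = 881 < 1600 = 40² → obtuse
3 of the 4 are obtuse.

3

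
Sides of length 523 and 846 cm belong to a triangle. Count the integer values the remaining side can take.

1045

The third side lies in the open interval (323, 1369).
Integers from 324 to 1368 inclusive: 1368 − 324 + 1 = 1045.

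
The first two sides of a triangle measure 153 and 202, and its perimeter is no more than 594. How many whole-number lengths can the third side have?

190

Triangle inequality: 49 < x < 355. Perimeter ≤ 594 gives x ≤ 594 − 153 − 202 = 239.
So 49 < x ≤ 239; integers 50 through 239: 190 values.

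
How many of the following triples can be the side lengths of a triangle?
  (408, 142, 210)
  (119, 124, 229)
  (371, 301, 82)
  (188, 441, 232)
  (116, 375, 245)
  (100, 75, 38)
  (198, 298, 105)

4

(142,210,408): 142+210 ≤ 408 → not valid
(119,124,229): 119+124 > 229 → valid
(82,301,371): 82+301 > 371 → valid
(188,232,441): 188+232 ≤ 441 → not valid
(116,245,375): 116+245 ≤ 375 → not valid
(38,75,100): 38+75 > 100 → valid
(105,198,298): 105+198 > 298 → valid
4 of the 7 triples form a triangle.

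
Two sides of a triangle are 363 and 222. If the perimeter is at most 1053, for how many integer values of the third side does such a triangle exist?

327

Triangle inequality: 141 < x < 585. Perimeter ≤ 1053 gives x ≤ 1053 − 363 − 222 = 468.
So 141 < x ≤ 468; integers 142 through 468: 327 values.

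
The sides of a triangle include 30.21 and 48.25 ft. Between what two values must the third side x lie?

18.04 < x < 78.46

By the triangle inequality, x must be less than 30.21 + 48.25 = 78.46 and greater than |30.21 − 48.25| = 18.04.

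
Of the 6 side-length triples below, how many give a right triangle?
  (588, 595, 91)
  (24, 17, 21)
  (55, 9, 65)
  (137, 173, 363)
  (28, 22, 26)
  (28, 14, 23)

(588,595,91): 91²+588² = 354025 = 595² → right
(24,17,21): 17²+21² = 730 > 576 = 24² → acute
(55,9,65): 9+55 ≤ 65, not a triangle
(137,173,363): 137+173 ≤ 363, not a triangle
(28,22,26): 22²+26² = 1160 > 784 = 28² → acute
(28,14,23): 14²+23² = 725 < 784 = 28² → obtuse
1 of the 6 is right.

1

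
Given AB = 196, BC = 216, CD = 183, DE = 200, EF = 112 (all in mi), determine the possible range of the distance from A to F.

The maximum is all hops collinear in one direction: 196 + 216 + 183 + 200 + 112 = 907.
The longest hop is 216; the others sum to 691. Since 216 ≤ 691, the path can fold back on itself completely, so the minimum distance is 0.

0 ≤ AF ≤ 907 mi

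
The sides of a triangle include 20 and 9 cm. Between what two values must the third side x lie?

11 < x < 29

By the triangle inequality, x must be less than 20 + 9 = 29 and greater than |20 − 9| = 11.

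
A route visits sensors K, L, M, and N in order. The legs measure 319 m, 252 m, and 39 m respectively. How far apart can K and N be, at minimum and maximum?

28 ≤ KN ≤ 610 m

The maximum is all hops collinear in one direction: 319 + 252 + 39 = 610.
The longest hop is 319; the others sum to 291. Folding the others back against it leaves at least 319 − 291 = 28.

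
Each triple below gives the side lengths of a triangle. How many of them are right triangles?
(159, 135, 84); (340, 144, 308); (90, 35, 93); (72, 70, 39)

(159,135,84): 84²+135² = 25281 = 159² → right
(340,144,308): 144²+308² = 115600 = 340² → right
(90,35,93): 35²+90² = 9325 > 8649 = 93² → acute
(72,70,39): 39²+70² = 6421 > 5184 = 72² → acute
2 of the 4 are right.

2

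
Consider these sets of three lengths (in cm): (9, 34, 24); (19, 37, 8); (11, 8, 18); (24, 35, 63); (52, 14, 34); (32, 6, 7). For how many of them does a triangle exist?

(9,24,34): 9+24 ≤ 34 → not valid
(8,19,37): 8+19 ≤ 37 → not valid
(8,11,18): 8+11 > 18 → valid
(24,35,63): 24+35 ≤ 63 → not valid
(14,34,52): 14+34 ≤ 52 → not valid
(6,7,32): 6+7 ≤ 32 → not valid
1 of the 6 triples forms a triangle.

1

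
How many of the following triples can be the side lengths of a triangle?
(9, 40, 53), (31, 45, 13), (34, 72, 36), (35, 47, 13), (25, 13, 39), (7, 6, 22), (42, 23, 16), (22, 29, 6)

(9,40,53): 9+40 ≤ 53 → not valid
(13,31,45): 13+31 ≤ 45 → not valid
(34,36,72): 34+36 ≤ 72 → not valid
(13,35,47): 13+35 > 47 → valid
(13,25,39): 13+25 ≤ 39 → not valid
(6,7,22): 6+7 ≤ 22 → not valid
(16,23,42): 16+23 ≤ 42 → not valid
(6,22,29): 6+22 ≤ 29 → not valid
1 of the 8 triples forms a triangle.

1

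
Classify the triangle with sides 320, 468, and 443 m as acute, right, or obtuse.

acute

Compare the square of the longest side to the sum of squares of the other two: 320² + 443² = 298649 > 219024 = 468².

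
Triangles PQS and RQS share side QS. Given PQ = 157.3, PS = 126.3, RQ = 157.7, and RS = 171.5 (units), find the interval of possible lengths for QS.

31.0 < QS < 283.6

From triangle PQS: |157.3 − 126.3| < QS < 157.3 + 126.3, i.e. 31.0 < QS < 283.6.
From triangle RQS: 13.8 < QS < 329.2.
Both must hold, so QS lies in the intersection.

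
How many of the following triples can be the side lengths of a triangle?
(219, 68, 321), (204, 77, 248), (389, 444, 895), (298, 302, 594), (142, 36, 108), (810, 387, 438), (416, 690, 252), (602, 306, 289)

(68,219,321): 68+219 ≤ 321 → not valid
(77,204,248): 77+204 > 248 → valid
(389,444,895): 389+444 ≤ 895 → not valid
(298,302,594): 298+302 > 594 → valid
(36,108,142): 36+108 > 142 → valid
(387,438,810): 387+438 > 810 → valid
(252,416,690): 252+416 ≤ 690 → not valid
(289,306,602): 289+306 ≤ 602 → not valid
4 of the 8 triples form a triangle.

4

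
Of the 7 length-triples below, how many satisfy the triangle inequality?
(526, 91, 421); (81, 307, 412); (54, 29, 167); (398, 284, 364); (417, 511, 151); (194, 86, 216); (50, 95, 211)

(91,421,526): 91+421 ≤ 526 → not valid
(81,307,412): 81+307 ≤ 412 → not valid
(29,54,167): 29+54 ≤ 167 → not valid
(284,364,398): 284+364 > 398 → valid
(151,417,511): 151+417 > 511 → valid
(86,194,216): 86+194 > 216 → valid
(50,95,211): 50+95 ≤ 211 → not valid
3 of the 7 triples form a triangle.

3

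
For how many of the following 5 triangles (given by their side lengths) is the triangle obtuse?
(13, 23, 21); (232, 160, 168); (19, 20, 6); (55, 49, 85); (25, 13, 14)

(13,23,21): 13²+21² = 610 > 529 = 23² → acute
(232,160,168): 160²+168² = 53824 = 232² → right
(19,20,6): 6²+19² = 397 < 400 = 20² → obtuse
(55,49,85): 49²+55² = 5426 < 7225 = 85² → obtuse
(25,13,14): 13²+14² = 365 < 625 = 25² → obtuse
3 of the 5 are obtuse.

3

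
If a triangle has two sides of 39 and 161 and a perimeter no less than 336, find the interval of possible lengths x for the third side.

136 ≤ x < 200

Triangle inequality alone gives 122 < x < 200.
The perimeter condition gives x ≥ 336 − 39 − 161 = 136.
Intersecting the two: 136 ≤ x < 200.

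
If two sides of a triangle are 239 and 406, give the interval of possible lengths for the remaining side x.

167 < x < 645

By the triangle inequality, x must be less than 239 + 406 = 645 and greater than |239 − 406| = 167.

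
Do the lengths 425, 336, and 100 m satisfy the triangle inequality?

Yes

The longest side is 425, and the other two sum to 436.
Since 436 > 425, the triangle inequality holds.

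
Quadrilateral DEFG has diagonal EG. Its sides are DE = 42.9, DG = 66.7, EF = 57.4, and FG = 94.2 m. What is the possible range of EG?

36.8 < EG < 109.6

From triangle DEG: |42.9 − 66.7| < EG < 42.9 + 66.7, i.e. 23.8 < EG < 109.6.
From triangle FEG: 36.8 < EG < 151.6.
Both must hold, so EG lies in the intersection.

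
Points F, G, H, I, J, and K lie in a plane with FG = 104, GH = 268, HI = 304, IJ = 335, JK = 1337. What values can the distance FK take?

326 ≤ FK ≤ 2348

The maximum is all hops collinear in one direction: 104 + 268 + 304 + 335 + 1337 = 2348.
The longest hop is 1337; the others sum to 1011. Folding the others back against it leaves at least 1337 − 1011 = 326.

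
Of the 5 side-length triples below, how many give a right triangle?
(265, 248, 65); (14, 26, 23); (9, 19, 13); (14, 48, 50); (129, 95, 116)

1

(265,248,65): 65²+248² = 65729 < 70225 = 265² → obtuse
(14,26,23): 14²+23² = 725 > 676 = 26² → acute
(9,19,13): 9²+13² = 250 < 361 = 19² → obtuse
(14,48,50): 14²+48² = 2500 = 50² → right
(129,95,116): 95²+116² = 22481 > 16641 = 129² → acute
1 of the 5 is right.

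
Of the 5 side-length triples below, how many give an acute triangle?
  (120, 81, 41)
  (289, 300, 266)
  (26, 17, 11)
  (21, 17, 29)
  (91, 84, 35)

1

(120,81,41): 41²+81² = 8242 < 14400 = 120² → obtuse
(289,300,266): 266²+289² = 154277 > 90000 = 300² → acute
(26,17,11): 11²+17² = 410 < 676 = 26² → obtuse
(21,17,29): 17²+21² = 730 < 841 = 29² → obtuse
(91,84,35): 35²+84² = 8281 = 91² → right
1 of the 5 is acute.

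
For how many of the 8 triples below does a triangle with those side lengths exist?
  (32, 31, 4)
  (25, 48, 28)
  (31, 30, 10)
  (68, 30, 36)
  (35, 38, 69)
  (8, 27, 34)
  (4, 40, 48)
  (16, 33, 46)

(4,31,32): 4+31 > 32 → valid
(25,28,48): 25+28 > 48 → valid
(10,30,31): 10+30 > 31 → valid
(30,36,68): 30+36 ≤ 68 → not valid
(35,38,69): 35+38 > 69 → valid
(8,27,34): 8+27 > 34 → valid
(4,40,48): 4+40 ≤ 48 → not valid
(16,33,46): 16+33 > 46 → valid
6 of the 8 triples form a triangle.

6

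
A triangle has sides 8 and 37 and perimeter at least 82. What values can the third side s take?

37 ≤ s < 45

Triangle inequality alone gives 29 < s < 45.
The perimeter condition gives s ≥ 82 − 8 − 37 = 37.
Intersecting the two: 37 ≤ s < 45.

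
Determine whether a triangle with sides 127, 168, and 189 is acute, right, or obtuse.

Compare the square of the longest side to the sum of squares of the other two: 127² + 168² = 44353 > 35721 = 189².

acute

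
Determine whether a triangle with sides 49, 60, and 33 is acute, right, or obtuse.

Compare the square of the longest side to the sum of squares of the other two: 33² + 49² = 3490 < 3600 = 60².

obtuse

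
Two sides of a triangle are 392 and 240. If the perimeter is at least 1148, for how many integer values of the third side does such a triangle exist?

Triangle inequality: 152 < x < 632. Perimeter ≥ 1148 gives x ≥ 1148 − 392 − 240 = 516.
So 516 ≤ x < 632; integers 516 through 631: 116 values.

116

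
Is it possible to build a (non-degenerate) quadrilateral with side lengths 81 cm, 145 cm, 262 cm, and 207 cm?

Yes

A quadrilateral exists iff every side is shorter than the sum of the others — equivalently, the longest side is less than the sum of the rest.
Longest side 262 < 433 (sum of the remaining 3), so yes.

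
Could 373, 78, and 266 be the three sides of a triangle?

The longest side is 373, but the other two sum to only 344.
344 < 373, so the triangle inequality fails.

No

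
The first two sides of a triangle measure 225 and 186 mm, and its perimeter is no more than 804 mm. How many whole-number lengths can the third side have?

354

Triangle inequality: 39 < x < 411. Perimeter ≤ 804 gives x ≤ 804 − 225 − 186 = 393.
So 39 < x ≤ 393; integers 40 through 393: 354 values.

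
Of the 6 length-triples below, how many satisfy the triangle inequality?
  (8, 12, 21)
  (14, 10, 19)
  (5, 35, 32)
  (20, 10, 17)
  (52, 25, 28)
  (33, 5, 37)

(8,12,21): 8+12 ≤ 21 → not valid
(10,14,19): 10+14 > 19 → valid
(5,32,35): 5+32 > 35 → valid
(10,17,20): 10+17 > 20 → valid
(25,28,52): 25+28 > 52 → valid
(5,33,37): 5+33 > 37 → valid
5 of the 6 triples form a triangle.

5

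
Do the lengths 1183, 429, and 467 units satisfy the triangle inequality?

The longest side is 1183, but the other two sum to only 896.
896 < 1183, so the triangle inequality fails.

No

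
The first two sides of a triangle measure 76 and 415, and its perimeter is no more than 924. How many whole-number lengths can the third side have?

Triangle inequality: 339 < x < 491. Perimeter ≤ 924 gives x ≤ 924 − 76 − 415 = 433.
So 339 < x ≤ 433; integers 340 through 433: 94 values.

94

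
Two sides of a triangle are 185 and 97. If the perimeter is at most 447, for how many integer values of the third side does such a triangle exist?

Triangle inequality: 88 < x < 282. Perimeter ≤ 447 gives x ≤ 447 − 185 − 97 = 165.
So 88 < x ≤ 165; integers 89 through 165: 77 values.

77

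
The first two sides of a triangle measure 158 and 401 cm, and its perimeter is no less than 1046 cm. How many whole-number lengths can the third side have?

72

Triangle inequality: 243 < x < 559. Perimeter ≥ 1046 gives x ≥ 1046 − 158 − 401 = 487.
So 487 ≤ x < 559; integers 487 through 558: 72 values.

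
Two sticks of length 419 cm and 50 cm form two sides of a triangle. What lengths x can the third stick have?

By the triangle inequality, x must be less than 419 + 50 = 469 and greater than |419 − 50| = 369.

369 < x < 469 (cm)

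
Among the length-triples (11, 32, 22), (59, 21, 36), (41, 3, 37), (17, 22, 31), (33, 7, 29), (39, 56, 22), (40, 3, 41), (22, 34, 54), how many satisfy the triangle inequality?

6

(11,22,32): 11+22 > 32 → valid
(21,36,59): 21+36 ≤ 59 → not valid
(3,37,41): 3+37 ≤ 41 → not valid
(17,22,31): 17+22 > 31 → valid
(7,29,33): 7+29 > 33 → valid
(22,39,56): 22+39 > 56 → valid
(3,40,41): 3+40 > 41 → valid
(22,34,54): 22+34 > 54 → valid
6 of the 8 triples form a triangle.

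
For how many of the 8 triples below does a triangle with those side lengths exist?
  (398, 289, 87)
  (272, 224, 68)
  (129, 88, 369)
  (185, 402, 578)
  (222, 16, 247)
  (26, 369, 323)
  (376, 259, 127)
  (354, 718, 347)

3

(87,289,398): 87+289 ≤ 398 → not valid
(68,224,272): 68+224 > 272 → valid
(88,129,369): 88+129 ≤ 369 → not valid
(185,402,578): 185+402 > 578 → valid
(16,222,247): 16+222 ≤ 247 → not valid
(26,323,369): 26+323 ≤ 369 → not valid
(127,259,376): 127+259 > 376 → valid
(347,354,718): 347+354 ≤ 718 → not valid
3 of the 8 triples form a triangle.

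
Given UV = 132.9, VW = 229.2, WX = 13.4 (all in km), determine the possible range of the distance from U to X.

82.9 ≤ UX ≤ 375.5 km

The maximum is all hops collinear in one direction: 132.9 + 229.2 + 13.4 = 375.5.
The longest hop is 229.2; the others sum to 146.3. Folding the others back against it leaves at least 229.2 − 146.3 = 82.9.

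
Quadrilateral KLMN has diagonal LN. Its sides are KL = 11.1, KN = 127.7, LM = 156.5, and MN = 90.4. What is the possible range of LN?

From triangle KLN: |11.1 − 127.7| < LN < 11.1 + 127.7, i.e. 116.6 < LN < 138.8.
From triangle MLN: 66.1 < LN < 246.9.
Both must hold, so LN lies in the intersection.

116.6 < LN < 138.8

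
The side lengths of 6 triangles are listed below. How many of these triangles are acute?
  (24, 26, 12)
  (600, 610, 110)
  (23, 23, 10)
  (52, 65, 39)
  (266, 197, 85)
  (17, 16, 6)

(24,26,12): 12²+24² = 720 > 676 = 26² → acute
(600,610,110): 110²+600² = 372100 = 610² → right
(23,23,10): 10²+23² = 629 > 529 = 23² → acute
(52,65,39): 39²+52² = 4225 = 65² → right
(266,197,85): 85²+197² = 46034 < 70756 = 266² → obtuse
(17,16,6): 6²+16² = 292 > 289 = 17² → acute
3 of the 6 are acute.

3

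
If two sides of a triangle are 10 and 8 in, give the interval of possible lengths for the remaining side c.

By the triangle inequality, c must be less than 10 + 8 = 18 and greater than |10 − 8| = 2.

2 < c < 18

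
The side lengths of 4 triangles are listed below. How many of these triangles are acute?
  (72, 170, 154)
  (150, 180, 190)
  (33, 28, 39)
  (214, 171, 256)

3

(72,170,154): 72²+154² = 28900 = 170² → right
(150,180,190): 150²+180² = 54900 > 36100 = 190² → acute
(33,28,39): 28²+33² = 1873 > 1521 = 39² → acute
(214,171,256): 171²+214² = 75037 > 65536 = 256² → acute
3 of the 4 are acute.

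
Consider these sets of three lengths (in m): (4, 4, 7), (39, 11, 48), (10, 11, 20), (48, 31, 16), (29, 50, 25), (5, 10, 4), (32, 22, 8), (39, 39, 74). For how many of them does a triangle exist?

5

(4,4,7): 4+4 > 7 → valid
(11,39,48): 11+39 > 48 → valid
(10,11,20): 10+11 > 20 → valid
(16,31,48): 16+31 ≤ 48 → not valid
(25,29,50): 25+29 > 50 → valid
(4,5,10): 4+5 ≤ 10 → not valid
(8,22,32): 8+22 ≤ 32 → not valid
(39,39,74): 39+39 > 74 → valid
5 of the 8 triples form a triangle.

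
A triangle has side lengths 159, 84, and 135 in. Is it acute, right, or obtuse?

Compare the square of the longest side to the sum of squares of the other two: 84² + 135² = 25281 = 159².

right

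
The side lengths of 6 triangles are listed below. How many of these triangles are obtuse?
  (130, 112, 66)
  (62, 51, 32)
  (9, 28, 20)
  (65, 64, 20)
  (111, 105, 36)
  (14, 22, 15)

3

(130,112,66): 66²+112² = 16900 = 130² → right
(62,51,32): 32²+51² = 3625 < 3844 = 62² → obtuse
(9,28,20): 9²+20² = 481 < 784 = 28² → obtuse
(65,64,20): 20²+64² = 4496 > 4225 = 65² → acute
(111,105,36): 36²+105² = 12321 = 111² → right
(14,22,15): 14²+15² = 421 < 484 = 22² → obtuse
3 of the 6 are obtuse.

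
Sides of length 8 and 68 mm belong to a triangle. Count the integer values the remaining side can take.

The third side lies in the open interval (60, 76).
Integers from 61 to 75 inclusive: 75 − 61 + 1 = 15.

15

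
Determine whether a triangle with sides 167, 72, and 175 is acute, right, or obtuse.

Compare the square of the longest side to the sum of squares of the other two: 72² + 167² = 33073 > 30625 = 175².

acute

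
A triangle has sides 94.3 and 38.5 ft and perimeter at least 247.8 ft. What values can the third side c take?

Triangle inequality alone gives 55.8 < c < 132.8.
The perimeter condition gives c ≥ 247.8 − 94.3 − 38.5 = 115.0.
Intersecting the two: 115.0 ≤ c < 132.8.

115.0 ≤ c < 132.8 ft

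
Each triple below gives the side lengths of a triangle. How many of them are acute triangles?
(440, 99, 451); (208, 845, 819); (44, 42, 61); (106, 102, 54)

(440,99,451): 99²+440² = 203401 = 451² → right
(208,845,819): 208²+819² = 714025 = 845² → right
(44,42,61): 42²+44² = 3700 < 3721 = 61² → obtuse
(106,102,54): 54²+102² = 13320 > 11236 = 106² → acute
1 of the 4 is acute.

1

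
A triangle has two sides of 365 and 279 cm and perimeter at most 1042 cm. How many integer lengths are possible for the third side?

Triangle inequality: 86 < x < 644. Perimeter ≤ 1042 gives x ≤ 1042 − 365 − 279 = 398.
So 86 < x ≤ 398; integers 87 through 398: 312 values.

312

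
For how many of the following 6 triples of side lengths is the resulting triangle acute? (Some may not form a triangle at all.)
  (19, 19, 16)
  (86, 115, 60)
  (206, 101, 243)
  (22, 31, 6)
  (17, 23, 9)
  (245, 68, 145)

1

(19,19,16): 16²+19² = 617 > 361 = 19² → acute
(86,115,60): 60²+86² = 10996 < 13225 = 115² → obtuse
(206,101,243): 101²+206² = 52637 < 59049 = 243² → obtuse
(22,31,6): 6+22 ≤ 31, not a triangle
(17,23,9): 9²+17² = 370 < 529 = 23² → obtuse
(245,68,145): 68+145 ≤ 245, not a triangle
1 of the 6 is acute.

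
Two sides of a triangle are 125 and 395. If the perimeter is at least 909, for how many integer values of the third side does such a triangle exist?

131

Triangle inequality: 270 < x < 520. Perimeter ≥ 909 gives x ≥ 909 − 125 − 395 = 389.
So 389 ≤ x < 520; integers 389 through 519: 131 values.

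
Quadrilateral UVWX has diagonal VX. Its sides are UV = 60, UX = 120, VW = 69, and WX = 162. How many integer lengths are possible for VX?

86

From triangle UVX: 60 < VX < 180.
From triangle WVX: 93 < VX < 231.
Intersection: 93 < VX < 180, so integers 94 through 179: 86 values.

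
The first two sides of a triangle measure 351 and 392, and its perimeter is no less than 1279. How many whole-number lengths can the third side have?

207

Triangle inequality: 41 < x < 743. Perimeter ≥ 1279 gives x ≥ 1279 − 351 − 392 = 536.
So 536 ≤ x < 743; integers 536 through 742: 207 values.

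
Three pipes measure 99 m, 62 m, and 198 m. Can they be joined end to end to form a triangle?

No

The longest side is 198, but the other two sum to only 161.
161 < 198, so the triangle inequality fails.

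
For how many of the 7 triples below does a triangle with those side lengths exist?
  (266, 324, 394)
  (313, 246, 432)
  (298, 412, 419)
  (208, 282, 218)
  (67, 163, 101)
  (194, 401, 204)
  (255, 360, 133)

(266,324,394): 266+324 > 394 → valid
(246,313,432): 246+313 > 432 → valid
(298,412,419): 298+412 > 419 → valid
(208,218,282): 208+218 > 282 → valid
(67,101,163): 67+101 > 163 → valid
(194,204,401): 194+204 ≤ 401 → not valid
(133,255,360): 133+255 > 360 → valid
6 of the 7 triples form a triangle.

6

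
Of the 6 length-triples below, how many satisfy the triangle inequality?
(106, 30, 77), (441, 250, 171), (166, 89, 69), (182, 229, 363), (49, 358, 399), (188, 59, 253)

3

(30,77,106): 30+77 > 106 → valid
(171,250,441): 171+250 ≤ 441 → not valid
(69,89,166): 69+89 ≤ 166 → not valid
(182,229,363): 182+229 > 363 → valid
(49,358,399): 49+358 > 399 → valid
(59,188,253): 59+188 ≤ 253 → not valid
3 of the 6 triples form a triangle.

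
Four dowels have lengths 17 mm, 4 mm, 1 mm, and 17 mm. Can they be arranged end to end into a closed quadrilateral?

Yes

A quadrilateral exists iff every side is shorter than the sum of the others — equivalently, the longest side is less than the sum of the rest.
Longest side 17 < 22 (sum of the remaining 3), so yes.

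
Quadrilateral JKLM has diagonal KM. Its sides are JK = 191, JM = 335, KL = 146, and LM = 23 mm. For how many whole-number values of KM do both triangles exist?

24

From triangle JKM: 144 < KM < 526.
From triangle LKM: 123 < KM < 169.
Intersection: 144 < KM < 169, so integers 145 through 168: 24 values.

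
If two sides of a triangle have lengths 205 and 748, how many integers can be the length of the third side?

The third side lies in the open interval (543, 953).
Integers from 544 to 952 inclusive: 952 − 544 + 1 = 409.

409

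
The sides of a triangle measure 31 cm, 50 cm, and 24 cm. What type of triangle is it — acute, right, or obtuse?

Compare the square of the longest side to the sum of squares of the other two: 24² + 31² = 1537 < 2500 = 50².

obtuse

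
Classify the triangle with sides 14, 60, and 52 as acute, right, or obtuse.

Compare the square of the longest side to the sum of squares of the other two: 14² + 52² = 2900 < 3600 = 60².

obtuse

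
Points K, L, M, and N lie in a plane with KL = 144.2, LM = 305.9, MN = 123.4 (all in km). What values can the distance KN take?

38.3 ≤ KN ≤ 573.5 km

The maximum is all hops collinear in one direction: 144.2 + 305.9 + 123.4 = 573.5.
The longest hop is 305.9; the others sum to 267.6. Folding the others back against it leaves at least 305.9 − 267.6 = 38.3.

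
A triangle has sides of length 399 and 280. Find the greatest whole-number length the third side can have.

The third side must be strictly less than 399 + 280 = 679.
The largest integer below 679 is 678.

678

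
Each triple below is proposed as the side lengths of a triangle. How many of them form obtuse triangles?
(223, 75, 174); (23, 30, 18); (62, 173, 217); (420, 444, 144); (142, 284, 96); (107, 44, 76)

4

(223,75,174): 75²+174² = 35901 < 49729 = 223² → obtuse
(23,30,18): 18²+23² = 853 < 900 = 30² → obtuse
(62,173,217): 62²+173² = 33773 < 47089 = 217² → obtuse
(420,444,144): 144²+420² = 197136 = 444² → right
(142,284,96): 96+142 ≤ 284, not a triangle
(107,44,76): 44²+76² = 7712 < 11449 = 107² → obtuse
4 of the 6 are obtuse.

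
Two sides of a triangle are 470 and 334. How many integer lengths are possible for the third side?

667

The third side lies in the open interval (136, 804).
Integers from 137 to 803 inclusive: 803 − 137 + 1 = 667.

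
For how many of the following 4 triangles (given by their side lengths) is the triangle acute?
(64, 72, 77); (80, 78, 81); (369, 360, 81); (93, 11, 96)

2

(64,72,77): 64²+72² = 9280 > 5929 = 77² → acute
(80,78,81): 78²+80² = 12484 > 6561 = 81² → acute
(369,360,81): 81²+360² = 136161 = 369² → right
(93,11,96): 11²+93² = 8770 < 9216 = 96² → obtuse
2 of the 4 are acute.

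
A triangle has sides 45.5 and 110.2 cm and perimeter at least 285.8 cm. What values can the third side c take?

130.1 ≤ c < 155.7

Triangle inequality alone gives 64.7 < c < 155.7.
The perimeter condition gives c ≥ 285.8 − 45.5 − 110.2 = 130.1.
Intersecting the two: 130.1 ≤ c < 155.7.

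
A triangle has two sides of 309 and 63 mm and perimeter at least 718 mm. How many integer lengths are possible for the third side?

26

Triangle inequality: 246 < x < 372. Perimeter ≥ 718 gives x ≥ 718 − 309 − 63 = 346.
So 346 ≤ x < 372; integers 346 through 371: 26 values.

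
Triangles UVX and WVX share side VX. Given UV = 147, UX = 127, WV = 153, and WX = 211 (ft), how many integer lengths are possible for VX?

215

From triangle UVX: 20 < VX < 274.
From triangle WVX: 58 < VX < 364.
Intersection: 58 < VX < 274, so integers 59 through 273: 215 values.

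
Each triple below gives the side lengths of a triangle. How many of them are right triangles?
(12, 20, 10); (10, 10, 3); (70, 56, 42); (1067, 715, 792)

(12,20,10): 10²+12² = 244 < 400 = 20² → obtuse
(10,10,3): 3²+10² = 109 > 100 = 10² → acute
(70,56,42): 42²+56² = 4900 = 70² → right
(1067,715,792): 715²+792² = 1138489 = 1067² → right
2 of the 4 are right.

2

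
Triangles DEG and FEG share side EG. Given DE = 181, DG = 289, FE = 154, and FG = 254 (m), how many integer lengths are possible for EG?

299

From triangle DEG: 108 < EG < 470.
From triangle FEG: 100 < EG < 408.
Intersection: 108 < EG < 408, so integers 109 through 407: 299 values.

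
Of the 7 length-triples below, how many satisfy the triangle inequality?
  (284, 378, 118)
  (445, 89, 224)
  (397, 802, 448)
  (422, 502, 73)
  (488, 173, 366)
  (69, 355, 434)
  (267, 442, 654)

4

(118,284,378): 118+284 > 378 → valid
(89,224,445): 89+224 ≤ 445 → not valid
(397,448,802): 397+448 > 802 → valid
(73,422,502): 73+422 ≤ 502 → not valid
(173,366,488): 173+366 > 488 → valid
(69,355,434): 69+355 ≤ 434 → not valid
(267,442,654): 267+442 > 654 → valid
4 of the 7 triples form a triangle.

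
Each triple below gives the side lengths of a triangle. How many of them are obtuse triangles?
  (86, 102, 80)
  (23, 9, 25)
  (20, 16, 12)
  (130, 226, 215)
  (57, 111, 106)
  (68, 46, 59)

(86,102,80): 80²+86² = 13796 > 10404 = 102² → acute
(23,9,25): 9²+23² = 610 < 625 = 25² → obtuse
(20,16,12): 12²+16² = 400 = 20² → right
(130,226,215): 130²+215² = 63125 > 51076 = 226² → acute
(57,111,106): 57²+106² = 14485 > 12321 = 111² → acute
(68,46,59): 46²+59² = 5597 > 4624 = 68² → acute
1 of the 6 is obtuse.

1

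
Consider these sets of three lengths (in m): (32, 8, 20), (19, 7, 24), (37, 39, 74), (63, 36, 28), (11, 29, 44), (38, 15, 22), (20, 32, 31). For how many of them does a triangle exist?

4

(8,20,32): 8+20 ≤ 32 → not valid
(7,19,24): 7+19 > 24 → valid
(37,39,74): 37+39 > 74 → valid
(28,36,63): 28+36 > 63 → valid
(11,29,44): 11+29 ≤ 44 → not valid
(15,22,38): 15+22 ≤ 38 → not valid
(20,31,32): 20+31 > 32 → valid
4 of the 7 triples form a triangle.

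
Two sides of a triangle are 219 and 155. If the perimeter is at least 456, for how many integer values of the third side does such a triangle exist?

292

Triangle inequality: 64 < x < 374. Perimeter ≥ 456 gives x ≥ 456 − 219 − 155 = 82.
So 82 ≤ x < 374; integers 82 through 373: 292 values.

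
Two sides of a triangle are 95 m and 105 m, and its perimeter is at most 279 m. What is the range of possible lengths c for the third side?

Triangle inequality alone gives 10 < c < 200.
The perimeter condition gives c ≤ 279 − 95 − 105 = 79.
Intersecting the two: 10 < c ≤ 79.

10 < c ≤ 79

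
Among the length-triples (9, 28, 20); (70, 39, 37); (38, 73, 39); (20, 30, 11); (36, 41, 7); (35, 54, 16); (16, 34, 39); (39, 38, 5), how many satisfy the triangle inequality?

(9,20,28): 9+20 > 28 → valid
(37,39,70): 37+39 > 70 → valid
(38,39,73): 38+39 > 73 → valid
(11,20,30): 11+20 > 30 → valid
(7,36,41): 7+36 > 41 → valid
(16,35,54): 16+35 ≤ 54 → not valid
(16,34,39): 16+34 > 39 → valid
(5,38,39): 5+38 > 39 → valid
7 of the 8 triples form a triangle.

7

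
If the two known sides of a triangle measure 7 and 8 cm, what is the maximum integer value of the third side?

14

The third side must be strictly less than 7 + 8 = 15.
The largest integer below 15 is 14.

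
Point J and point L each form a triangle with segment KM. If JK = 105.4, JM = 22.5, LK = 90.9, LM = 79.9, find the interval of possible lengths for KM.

From triangle JKM: |105.4 − 22.5| < KM < 105.4 + 22.5, i.e. 82.9 < KM < 127.9.
From triangle LKM: 11.0 < KM < 170.8.
Both must hold, so KM lies in the intersection.

82.9 < KM < 127.9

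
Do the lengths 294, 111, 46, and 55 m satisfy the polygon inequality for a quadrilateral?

For a quadrilateral, each side must be shorter than the sum of the others.
Here the longest side is 294, but the remaining 3 sides sum to only 212.

No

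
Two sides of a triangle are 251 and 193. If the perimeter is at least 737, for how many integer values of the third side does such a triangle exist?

151

Triangle inequality: 58 < x < 444. Perimeter ≥ 737 gives x ≥ 737 − 251 − 193 = 293.
So 293 ≤ x < 444; integers 293 through 443: 151 values.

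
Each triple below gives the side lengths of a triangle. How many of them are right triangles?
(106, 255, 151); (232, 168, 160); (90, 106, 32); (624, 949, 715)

2

(106,255,151): 106²+151² = 34037 < 65025 = 255² → obtuse
(232,168,160): 160²+168² = 53824 = 232² → right
(90,106,32): 32²+90² = 9124 < 11236 = 106² → obtuse
(624,949,715): 624²+715² = 900601 = 949² → right
2 of the 4 are right.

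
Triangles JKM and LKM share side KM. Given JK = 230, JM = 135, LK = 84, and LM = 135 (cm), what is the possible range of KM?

95 < KM < 219

From triangle JKM: |230 − 135| < KM < 230 + 135, i.e. 95 < KM < 365.
From triangle LKM: 51 < KM < 219.
Both must hold, so KM lies in the intersection.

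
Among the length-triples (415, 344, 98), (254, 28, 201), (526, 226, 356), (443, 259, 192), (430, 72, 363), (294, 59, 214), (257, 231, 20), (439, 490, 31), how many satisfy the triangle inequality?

(98,344,415): 98+344 > 415 → valid
(28,201,254): 28+201 ≤ 254 → not valid
(226,356,526): 226+356 > 526 → valid
(192,259,443): 192+259 > 443 → valid
(72,363,430): 72+363 > 430 → valid
(59,214,294): 59+214 ≤ 294 → not valid
(20,231,257): 20+231 ≤ 257 → not valid
(31,439,490): 31+439 ≤ 490 → not valid
4 of the 8 triples form a triangle.

4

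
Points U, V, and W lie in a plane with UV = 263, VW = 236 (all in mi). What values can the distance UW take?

27 ≤ UW ≤ 499 mi

By the triangle inequality, |263 − 236| ≤ UW ≤ 263 + 236.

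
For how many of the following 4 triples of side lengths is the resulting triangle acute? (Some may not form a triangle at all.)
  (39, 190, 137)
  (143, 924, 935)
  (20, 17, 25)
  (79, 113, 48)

(39,190,137): 39+137 ≤ 190, not a triangle
(143,924,935): 143²+924² = 874225 = 935² → right
(20,17,25): 17²+20² = 689 > 625 = 25² → acute
(79,113,48): 48²+79² = 8545 < 12769 = 113² → obtuse
1 of the 4 is acute.

1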